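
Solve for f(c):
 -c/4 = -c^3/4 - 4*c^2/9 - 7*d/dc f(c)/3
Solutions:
 f(c) = C1 - 3*c^4/112 - 4*c^3/63 + 3*c^2/56


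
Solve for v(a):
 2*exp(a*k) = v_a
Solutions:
 v(a) = C1 + 2*exp(a*k)/k


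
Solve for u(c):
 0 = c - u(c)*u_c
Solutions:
 u(c) = -sqrt(C1 + c^2)
 u(c) = sqrt(C1 + c^2)


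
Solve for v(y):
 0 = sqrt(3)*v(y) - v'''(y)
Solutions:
 v(y) = C3*exp(3^(1/6)*y) + (C1*sin(3^(2/3)*y/2) + C2*cos(3^(2/3)*y/2))*exp(-3^(1/6)*y/2)


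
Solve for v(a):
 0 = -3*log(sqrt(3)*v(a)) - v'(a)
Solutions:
 2*Integral(1/(2*log(_y) + log(3)), (_y, v(a)))/3 = C1 - a


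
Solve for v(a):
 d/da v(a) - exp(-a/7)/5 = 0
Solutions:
 v(a) = C1 - 7*exp(-a/7)/5


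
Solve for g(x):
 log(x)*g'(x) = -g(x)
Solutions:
 g(x) = C1*exp(-li(x))


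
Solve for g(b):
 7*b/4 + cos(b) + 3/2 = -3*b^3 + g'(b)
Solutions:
 g(b) = C1 + 3*b^4/4 + 7*b^2/8 + 3*b/2 + sin(b)


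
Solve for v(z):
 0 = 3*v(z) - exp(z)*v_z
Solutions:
 v(z) = C1*exp(-3*exp(-z))


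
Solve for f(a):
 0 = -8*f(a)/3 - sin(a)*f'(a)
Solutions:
 f(a) = C1*(cos(a) + 1)^(4/3)/(cos(a) - 1)^(4/3)


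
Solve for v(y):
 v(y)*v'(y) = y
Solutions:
 v(y) = -sqrt(C1 + y^2)
 v(y) = sqrt(C1 + y^2)


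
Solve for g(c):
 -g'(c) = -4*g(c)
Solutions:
 g(c) = C1*exp(4*c)


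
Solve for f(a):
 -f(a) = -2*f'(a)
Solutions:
 f(a) = C1*exp(a/2)


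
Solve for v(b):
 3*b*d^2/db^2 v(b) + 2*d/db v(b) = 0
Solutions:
 v(b) = C1 + C2*b^(1/3)


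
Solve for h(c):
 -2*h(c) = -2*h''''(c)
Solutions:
 h(c) = C1*exp(-c) + C2*exp(c) + C3*sin(c) + C4*cos(c)


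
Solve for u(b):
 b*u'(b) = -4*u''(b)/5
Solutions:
 u(b) = C1 + C2*erf(sqrt(10)*b/4)


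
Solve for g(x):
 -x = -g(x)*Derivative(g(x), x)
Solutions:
 g(x) = -sqrt(C1 + x^2)
 g(x) = sqrt(C1 + x^2)


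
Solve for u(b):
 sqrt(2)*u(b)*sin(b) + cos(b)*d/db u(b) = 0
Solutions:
 u(b) = C1*cos(b)^(sqrt(2))


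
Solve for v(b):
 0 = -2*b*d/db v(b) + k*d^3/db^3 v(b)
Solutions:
 v(b) = C1 + Integral(C2*airyai(2^(1/3)*b*(1/k)^(1/3)) + C3*airybi(2^(1/3)*b*(1/k)^(1/3)), b)


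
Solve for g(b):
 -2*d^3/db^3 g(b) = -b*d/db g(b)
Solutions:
 g(b) = C1 + Integral(C2*airyai(2^(2/3)*b/2) + C3*airybi(2^(2/3)*b/2), b)


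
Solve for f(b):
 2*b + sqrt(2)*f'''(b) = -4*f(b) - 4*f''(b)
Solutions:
 f(b) = C1*exp(b*(-4*sqrt(2) + 8/(3*sqrt(354) + 43*sqrt(2))^(1/3) + (3*sqrt(354) + 43*sqrt(2))^(1/3))/6)*sin(sqrt(3)*b*(-(3*sqrt(354) + 43*sqrt(2))^(1/3) + 8/(3*sqrt(354) + 43*sqrt(2))^(1/3))/6) + C2*exp(b*(-4*sqrt(2) + 8/(3*sqrt(354) + 43*sqrt(2))^(1/3) + (3*sqrt(354) + 43*sqrt(2))^(1/3))/6)*cos(sqrt(3)*b*(-(3*sqrt(354) + 43*sqrt(2))^(1/3) + 8/(3*sqrt(354) + 43*sqrt(2))^(1/3))/6) + C3*exp(-b*(8/(3*sqrt(354) + 43*sqrt(2))^(1/3) + 2*sqrt(2) + (3*sqrt(354) + 43*sqrt(2))^(1/3))/3) - b/2


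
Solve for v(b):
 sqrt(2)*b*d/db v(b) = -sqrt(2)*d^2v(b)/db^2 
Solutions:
 v(b) = C1 + C2*erf(sqrt(2)*b/2)


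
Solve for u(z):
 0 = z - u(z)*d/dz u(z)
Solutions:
 u(z) = -sqrt(C1 + z^2)
 u(z) = sqrt(C1 + z^2)


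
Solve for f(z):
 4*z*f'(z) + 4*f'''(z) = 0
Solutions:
 f(z) = C1 + Integral(C2*airyai(-z) + C3*airybi(-z), z)


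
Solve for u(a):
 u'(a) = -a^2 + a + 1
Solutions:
 u(a) = C1 - a^3/3 + a^2/2 + a


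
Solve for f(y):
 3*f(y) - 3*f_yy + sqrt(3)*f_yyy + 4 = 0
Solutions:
 f(y) = C1*exp(y*(2*2^(1/3)*3^(2/3)/(3*sqrt(15) + 7*sqrt(3))^(1/3) + 2^(2/3)*3^(1/3)*(3*sqrt(15) + 7*sqrt(3))^(1/3) + 4*sqrt(3))/12)*sin(2^(1/3)*3^(1/6)*y*(-2^(1/3)*3^(2/3)*(3*sqrt(15) + 7*sqrt(3))^(1/3) + 6/(3*sqrt(15) + 7*sqrt(3))^(1/3))/12) + C2*exp(y*(2*2^(1/3)*3^(2/3)/(3*sqrt(15) + 7*sqrt(3))^(1/3) + 2^(2/3)*3^(1/3)*(3*sqrt(15) + 7*sqrt(3))^(1/3) + 4*sqrt(3))/12)*cos(2^(1/3)*3^(1/6)*y*(-2^(1/3)*3^(2/3)*(3*sqrt(15) + 7*sqrt(3))^(1/3) + 6/(3*sqrt(15) + 7*sqrt(3))^(1/3))/12) + C3*exp(y*(-2^(2/3)*3^(1/3)*(3*sqrt(15) + 7*sqrt(3))^(1/3) - 2*2^(1/3)*3^(2/3)/(3*sqrt(15) + 7*sqrt(3))^(1/3) + 2*sqrt(3))/6) - 4/3


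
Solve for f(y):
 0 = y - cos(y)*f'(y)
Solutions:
 f(y) = C1 + Integral(y/cos(y), y)


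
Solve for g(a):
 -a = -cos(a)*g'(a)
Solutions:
 g(a) = C1 + Integral(a/cos(a), a)


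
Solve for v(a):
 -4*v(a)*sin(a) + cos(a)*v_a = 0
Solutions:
 v(a) = C1/cos(a)^4


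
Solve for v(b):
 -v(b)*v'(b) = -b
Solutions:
 v(b) = -sqrt(C1 + b^2)
 v(b) = sqrt(C1 + b^2)


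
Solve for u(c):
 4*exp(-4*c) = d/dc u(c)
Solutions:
 u(c) = C1 - exp(-4*c)


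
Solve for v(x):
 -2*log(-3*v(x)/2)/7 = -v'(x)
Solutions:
 -7*Integral(1/(log(-_y) - log(2) + log(3)), (_y, v(x)))/2 = C1 - x


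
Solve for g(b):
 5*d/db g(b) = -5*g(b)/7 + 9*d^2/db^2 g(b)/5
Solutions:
 g(b) = C1*exp(5*b*(35 - sqrt(1477))/126) + C2*exp(5*b*(35 + sqrt(1477))/126)


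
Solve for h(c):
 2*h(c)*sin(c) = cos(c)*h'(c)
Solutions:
 h(c) = C1/cos(c)^2


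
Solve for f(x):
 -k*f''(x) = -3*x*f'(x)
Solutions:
 f(x) = C1 + C2*erf(sqrt(6)*x*sqrt(-1/k)/2)/sqrt(-1/k)


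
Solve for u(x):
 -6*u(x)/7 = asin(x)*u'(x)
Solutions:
 u(x) = C1*exp(-6*Integral(1/asin(x), x)/7)


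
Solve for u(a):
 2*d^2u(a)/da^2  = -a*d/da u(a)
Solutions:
 u(a) = C1 + C2*erf(a/2)


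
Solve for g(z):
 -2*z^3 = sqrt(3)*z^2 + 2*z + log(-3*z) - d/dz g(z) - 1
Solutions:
 g(z) = C1 + z^4/2 + sqrt(3)*z^3/3 + z^2 + z*log(-z) + z*(-2 + log(3))


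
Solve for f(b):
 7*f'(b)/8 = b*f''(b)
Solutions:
 f(b) = C1 + C2*b^(15/8)


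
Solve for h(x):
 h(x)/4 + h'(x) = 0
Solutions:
 h(x) = C1*exp(-x/4)


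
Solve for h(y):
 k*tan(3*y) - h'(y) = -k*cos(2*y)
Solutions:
 h(y) = C1 + k*(log(tan(3*y)^2 + 1) + 3*sin(2*y))/6


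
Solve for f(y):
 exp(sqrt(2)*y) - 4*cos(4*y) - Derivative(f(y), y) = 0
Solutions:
 f(y) = C1 + sqrt(2)*exp(sqrt(2)*y)/2 - sin(4*y)


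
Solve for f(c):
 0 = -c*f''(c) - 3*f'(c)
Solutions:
 f(c) = C1 + C2/c^2


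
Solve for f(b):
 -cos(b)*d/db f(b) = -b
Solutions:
 f(b) = C1 + Integral(b/cos(b), b)


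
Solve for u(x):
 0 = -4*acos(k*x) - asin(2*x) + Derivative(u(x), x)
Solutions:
 u(x) = C1 + x*asin(2*x) + sqrt(1 - 4*x^2)/2 + 4*Piecewise((x*acos(k*x) - sqrt(-k^2*x^2 + 1)/k, Ne(k, 0)), (pi*x/2, True))


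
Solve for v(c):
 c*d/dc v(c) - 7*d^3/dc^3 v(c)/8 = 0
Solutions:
 v(c) = C1 + Integral(C2*airyai(2*7^(2/3)*c/7) + C3*airybi(2*7^(2/3)*c/7), c)


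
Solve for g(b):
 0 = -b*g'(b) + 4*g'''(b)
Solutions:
 g(b) = C1 + Integral(C2*airyai(2^(1/3)*b/2) + C3*airybi(2^(1/3)*b/2), b)


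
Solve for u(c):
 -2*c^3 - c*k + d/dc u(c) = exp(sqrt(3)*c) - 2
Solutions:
 u(c) = C1 + c^4/2 + c^2*k/2 - 2*c + sqrt(3)*exp(sqrt(3)*c)/3


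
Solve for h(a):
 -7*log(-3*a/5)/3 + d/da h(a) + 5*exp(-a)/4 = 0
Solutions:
 h(a) = C1 + 7*a*log(-a)/3 + 7*a*(-log(5) - 1 + log(3))/3 + 5*exp(-a)/4


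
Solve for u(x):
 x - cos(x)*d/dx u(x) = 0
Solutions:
 u(x) = C1 + Integral(x/cos(x), x)


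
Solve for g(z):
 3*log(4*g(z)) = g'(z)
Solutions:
 -Integral(1/(log(_y) + 2*log(2)), (_y, g(z)))/3 = C1 - z


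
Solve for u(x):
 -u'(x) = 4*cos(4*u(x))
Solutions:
 u(x) = -asin((C1 + exp(32*x))/(C1 - exp(32*x)))/4 + pi/4
 u(x) = asin((C1 + exp(32*x))/(C1 - exp(32*x)))/4


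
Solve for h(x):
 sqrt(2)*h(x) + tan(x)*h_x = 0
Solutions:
 h(x) = C1/sin(x)^(sqrt(2))


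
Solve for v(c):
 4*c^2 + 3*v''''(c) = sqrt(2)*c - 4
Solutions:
 v(c) = C1 + C2*c + C3*c^2 + C4*c^3 - c^6/270 + sqrt(2)*c^5/360 - c^4/18


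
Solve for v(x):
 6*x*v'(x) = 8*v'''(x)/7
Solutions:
 v(x) = C1 + Integral(C2*airyai(42^(1/3)*x/2) + C3*airybi(42^(1/3)*x/2), x)


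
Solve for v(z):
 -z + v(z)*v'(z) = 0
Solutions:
 v(z) = -sqrt(C1 + z^2)
 v(z) = sqrt(C1 + z^2)


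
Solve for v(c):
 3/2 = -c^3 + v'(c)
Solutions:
 v(c) = C1 + c^4/4 + 3*c/2


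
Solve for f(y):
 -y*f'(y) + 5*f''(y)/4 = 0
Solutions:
 f(y) = C1 + C2*erfi(sqrt(10)*y/5)


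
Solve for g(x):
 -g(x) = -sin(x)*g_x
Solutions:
 g(x) = C1*sqrt(cos(x) - 1)/sqrt(cos(x) + 1)


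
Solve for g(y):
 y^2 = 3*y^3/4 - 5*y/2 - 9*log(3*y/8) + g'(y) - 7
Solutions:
 g(y) = C1 - 3*y^4/16 + y^3/3 + 5*y^2/4 + 9*y*log(y) - 27*y*log(2) - 2*y + 9*y*log(3)


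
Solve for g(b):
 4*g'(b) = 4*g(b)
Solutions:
 g(b) = C1*exp(b)


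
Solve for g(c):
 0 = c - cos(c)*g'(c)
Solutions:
 g(c) = C1 + Integral(c/cos(c), c)


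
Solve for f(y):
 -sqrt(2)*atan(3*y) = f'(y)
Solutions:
 f(y) = C1 - sqrt(2)*(y*atan(3*y) - log(9*y^2 + 1)/6)


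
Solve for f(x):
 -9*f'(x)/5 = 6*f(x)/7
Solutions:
 f(x) = C1*exp(-10*x/21)


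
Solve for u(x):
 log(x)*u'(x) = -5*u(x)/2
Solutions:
 u(x) = C1*exp(-5*li(x)/2)


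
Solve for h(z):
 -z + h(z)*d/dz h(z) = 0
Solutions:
 h(z) = -sqrt(C1 + z^2)
 h(z) = sqrt(C1 + z^2)


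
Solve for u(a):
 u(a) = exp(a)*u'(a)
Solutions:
 u(a) = C1*exp(-exp(-a))


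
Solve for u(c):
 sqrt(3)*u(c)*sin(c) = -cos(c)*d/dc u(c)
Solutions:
 u(c) = C1*cos(c)^(sqrt(3))


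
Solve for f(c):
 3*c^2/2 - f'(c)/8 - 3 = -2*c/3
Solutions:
 f(c) = C1 + 4*c^3 + 8*c^2/3 - 24*c


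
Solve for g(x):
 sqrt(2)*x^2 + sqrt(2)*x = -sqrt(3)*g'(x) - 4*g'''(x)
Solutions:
 g(x) = C1 + C2*sin(3^(1/4)*x/2) + C3*cos(3^(1/4)*x/2) - sqrt(6)*x^3/9 - sqrt(6)*x^2/6 + 8*sqrt(2)*x/3


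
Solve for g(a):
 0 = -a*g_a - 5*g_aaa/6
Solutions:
 g(a) = C1 + Integral(C2*airyai(-5^(2/3)*6^(1/3)*a/5) + C3*airybi(-5^(2/3)*6^(1/3)*a/5), a)


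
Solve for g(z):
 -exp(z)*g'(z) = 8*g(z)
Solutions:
 g(z) = C1*exp(8*exp(-z))


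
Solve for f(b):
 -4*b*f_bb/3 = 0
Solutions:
 f(b) = C1 + C2*b


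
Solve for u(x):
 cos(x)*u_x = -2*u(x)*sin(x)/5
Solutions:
 u(x) = C1*cos(x)^(2/5)


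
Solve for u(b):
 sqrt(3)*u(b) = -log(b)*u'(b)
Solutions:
 u(b) = C1*exp(-sqrt(3)*li(b))


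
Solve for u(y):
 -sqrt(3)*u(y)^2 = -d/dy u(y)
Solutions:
 u(y) = -1/(C1 + sqrt(3)*y)


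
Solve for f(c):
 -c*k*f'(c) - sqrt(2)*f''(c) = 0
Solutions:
 f(c) = Piecewise((-2^(3/4)*sqrt(pi)*C1*erf(2^(1/4)*c*sqrt(k)/2)/(2*sqrt(k)) - C2, (k > 0) | (k < 0)), (-C1*c - C2, True))


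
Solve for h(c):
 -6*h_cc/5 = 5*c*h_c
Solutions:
 h(c) = C1 + C2*erf(5*sqrt(3)*c/6)


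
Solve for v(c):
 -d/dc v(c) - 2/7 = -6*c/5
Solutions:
 v(c) = C1 + 3*c^2/5 - 2*c/7


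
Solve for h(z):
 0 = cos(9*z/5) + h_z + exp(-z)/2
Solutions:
 h(z) = C1 - 5*sin(9*z/5)/9 + exp(-z)/2


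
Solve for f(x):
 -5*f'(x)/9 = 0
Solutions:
 f(x) = C1


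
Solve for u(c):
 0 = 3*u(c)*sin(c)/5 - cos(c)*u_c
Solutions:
 u(c) = C1/cos(c)^(3/5)


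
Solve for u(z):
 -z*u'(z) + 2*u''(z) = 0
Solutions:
 u(z) = C1 + C2*erfi(z/2)


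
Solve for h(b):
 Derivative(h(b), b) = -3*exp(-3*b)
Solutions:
 h(b) = C1 + exp(-3*b)


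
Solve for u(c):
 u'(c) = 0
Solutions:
 u(c) = C1


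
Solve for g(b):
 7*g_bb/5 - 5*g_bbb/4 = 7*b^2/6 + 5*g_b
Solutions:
 g(b) = C1 - 7*b^3/90 - 49*b^2/750 + 1001*b/12500 + (C2*sin(48*b/25) + C3*cos(48*b/25))*exp(14*b/25)


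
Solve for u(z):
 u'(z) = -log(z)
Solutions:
 u(z) = C1 - z*log(z) + z


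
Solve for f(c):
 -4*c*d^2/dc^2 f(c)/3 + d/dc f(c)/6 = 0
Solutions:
 f(c) = C1 + C2*c^(9/8)


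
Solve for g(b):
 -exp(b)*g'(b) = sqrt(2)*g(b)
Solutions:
 g(b) = C1*exp(sqrt(2)*exp(-b))


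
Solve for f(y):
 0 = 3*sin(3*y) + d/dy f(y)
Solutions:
 f(y) = C1 + cos(3*y)


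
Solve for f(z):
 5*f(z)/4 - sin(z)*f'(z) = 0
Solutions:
 f(z) = C1*(cos(z) - 1)^(5/8)/(cos(z) + 1)^(5/8)


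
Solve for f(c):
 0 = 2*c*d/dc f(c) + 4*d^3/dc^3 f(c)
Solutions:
 f(c) = C1 + Integral(C2*airyai(-2^(2/3)*c/2) + C3*airybi(-2^(2/3)*c/2), c)


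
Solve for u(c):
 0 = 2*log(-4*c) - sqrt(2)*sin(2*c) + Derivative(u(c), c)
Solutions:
 u(c) = C1 - 2*c*log(-c) - 4*c*log(2) + 2*c - sqrt(2)*cos(2*c)/2


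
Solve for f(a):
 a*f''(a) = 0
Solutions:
 f(a) = C1 + C2*a


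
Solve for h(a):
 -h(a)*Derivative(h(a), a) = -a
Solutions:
 h(a) = -sqrt(C1 + a^2)
 h(a) = sqrt(C1 + a^2)


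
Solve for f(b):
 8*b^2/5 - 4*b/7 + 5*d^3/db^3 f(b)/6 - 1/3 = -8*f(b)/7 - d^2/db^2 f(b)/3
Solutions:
 f(b) = C1*exp(b*(-14 + 7*7^(1/3)/(45*sqrt(2039) + 2032)^(1/3) + 7^(2/3)*(45*sqrt(2039) + 2032)^(1/3))/105)*sin(sqrt(3)*7^(1/3)*b*(-7^(1/3)*(45*sqrt(2039) + 2032)^(1/3) + 7/(45*sqrt(2039) + 2032)^(1/3))/105) + C2*exp(b*(-14 + 7*7^(1/3)/(45*sqrt(2039) + 2032)^(1/3) + 7^(2/3)*(45*sqrt(2039) + 2032)^(1/3))/105)*cos(sqrt(3)*7^(1/3)*b*(-7^(1/3)*(45*sqrt(2039) + 2032)^(1/3) + 7/(45*sqrt(2039) + 2032)^(1/3))/105) + C3*exp(-2*b*(7*7^(1/3)/(45*sqrt(2039) + 2032)^(1/3) + 7 + 7^(2/3)*(45*sqrt(2039) + 2032)^(1/3))/105) - 7*b^2/5 + b/2 + 133/120


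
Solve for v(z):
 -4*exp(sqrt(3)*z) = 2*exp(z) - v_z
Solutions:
 v(z) = C1 + 2*exp(z) + 4*sqrt(3)*exp(sqrt(3)*z)/3


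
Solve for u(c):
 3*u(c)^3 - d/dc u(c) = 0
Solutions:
 u(c) = -sqrt(2)*sqrt(-1/(C1 + 3*c))/2
 u(c) = sqrt(2)*sqrt(-1/(C1 + 3*c))/2


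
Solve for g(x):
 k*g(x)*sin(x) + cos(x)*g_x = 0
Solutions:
 g(x) = C1*exp(k*log(cos(x)))


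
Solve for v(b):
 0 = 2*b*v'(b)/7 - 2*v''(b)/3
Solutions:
 v(b) = C1 + C2*erfi(sqrt(42)*b/14)


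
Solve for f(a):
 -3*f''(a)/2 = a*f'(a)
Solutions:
 f(a) = C1 + C2*erf(sqrt(3)*a/3)


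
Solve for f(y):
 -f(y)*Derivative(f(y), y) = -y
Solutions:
 f(y) = -sqrt(C1 + y^2)
 f(y) = sqrt(C1 + y^2)


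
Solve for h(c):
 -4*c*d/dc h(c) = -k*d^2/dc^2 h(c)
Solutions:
 h(c) = C1 + C2*erf(sqrt(2)*c*sqrt(-1/k))/sqrt(-1/k)


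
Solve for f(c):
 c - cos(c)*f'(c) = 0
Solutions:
 f(c) = C1 + Integral(c/cos(c), c)


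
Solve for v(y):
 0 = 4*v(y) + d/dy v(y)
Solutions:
 v(y) = C1*exp(-4*y)


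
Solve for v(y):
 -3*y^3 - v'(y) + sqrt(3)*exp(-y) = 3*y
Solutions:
 v(y) = C1 - 3*y^4/4 - 3*y^2/2 - sqrt(3)*exp(-y)


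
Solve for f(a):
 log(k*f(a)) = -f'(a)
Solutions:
 li(k*f(a))/k = C1 - a


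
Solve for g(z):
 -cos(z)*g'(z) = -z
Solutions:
 g(z) = C1 + Integral(z/cos(z), z)


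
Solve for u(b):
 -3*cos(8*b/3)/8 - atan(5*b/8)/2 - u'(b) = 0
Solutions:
 u(b) = C1 - b*atan(5*b/8)/2 + 2*log(25*b^2 + 64)/5 - 9*sin(8*b/3)/64


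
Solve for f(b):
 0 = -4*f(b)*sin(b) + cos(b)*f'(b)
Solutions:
 f(b) = C1/cos(b)^4


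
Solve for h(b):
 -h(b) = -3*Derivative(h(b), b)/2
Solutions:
 h(b) = C1*exp(2*b/3)


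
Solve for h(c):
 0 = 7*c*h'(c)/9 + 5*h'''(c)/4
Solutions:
 h(c) = C1 + Integral(C2*airyai(-2100^(1/3)*c/15) + C3*airybi(-2100^(1/3)*c/15), c)


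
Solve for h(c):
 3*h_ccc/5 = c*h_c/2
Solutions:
 h(c) = C1 + Integral(C2*airyai(5^(1/3)*6^(2/3)*c/6) + C3*airybi(5^(1/3)*6^(2/3)*c/6), c)


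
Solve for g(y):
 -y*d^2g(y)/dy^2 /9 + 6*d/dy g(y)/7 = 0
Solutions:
 g(y) = C1 + C2*y^(61/7)


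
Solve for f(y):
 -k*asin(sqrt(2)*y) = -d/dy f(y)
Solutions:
 f(y) = C1 + k*(y*asin(sqrt(2)*y) + sqrt(2)*sqrt(1 - 2*y^2)/2)


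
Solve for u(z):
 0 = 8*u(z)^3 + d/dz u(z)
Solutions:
 u(z) = -sqrt(2)*sqrt(-1/(C1 - 8*z))/2
 u(z) = sqrt(2)*sqrt(-1/(C1 - 8*z))/2


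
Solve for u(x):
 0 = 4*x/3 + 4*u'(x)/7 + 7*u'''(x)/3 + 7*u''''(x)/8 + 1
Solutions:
 u(x) = C1 + C2*exp(x*(-56 + 56*14^(2/3)/(27*sqrt(3865) + 2297)^(1/3) + 14^(1/3)*(27*sqrt(3865) + 2297)^(1/3))/63)*sin(14^(1/3)*sqrt(3)*x*(-(27*sqrt(3865) + 2297)^(1/3) + 56*14^(1/3)/(27*sqrt(3865) + 2297)^(1/3))/63) + C3*exp(x*(-56 + 56*14^(2/3)/(27*sqrt(3865) + 2297)^(1/3) + 14^(1/3)*(27*sqrt(3865) + 2297)^(1/3))/63)*cos(14^(1/3)*sqrt(3)*x*(-(27*sqrt(3865) + 2297)^(1/3) + 56*14^(1/3)/(27*sqrt(3865) + 2297)^(1/3))/63) + C4*exp(-2*x*(56*14^(2/3)/(27*sqrt(3865) + 2297)^(1/3) + 28 + 14^(1/3)*(27*sqrt(3865) + 2297)^(1/3))/63) - 7*x^2/6 - 7*x/4


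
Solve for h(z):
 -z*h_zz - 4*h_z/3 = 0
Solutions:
 h(z) = C1 + C2/z^(1/3)


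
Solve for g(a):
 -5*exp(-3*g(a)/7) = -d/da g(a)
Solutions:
 g(a) = 7*log(C1 + 15*a/7)/3
 g(a) = 7*log(7^(2/3)*(-3^(1/3) - 3^(5/6)*I)*(C1 + 5*a)^(1/3)/14)
 g(a) = 7*log(7^(2/3)*(-3^(1/3) + 3^(5/6)*I)*(C1 + 5*a)^(1/3)/14)


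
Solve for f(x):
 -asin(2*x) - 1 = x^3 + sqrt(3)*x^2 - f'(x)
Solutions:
 f(x) = C1 + x^4/4 + sqrt(3)*x^3/3 + x*asin(2*x) + x + sqrt(1 - 4*x^2)/2


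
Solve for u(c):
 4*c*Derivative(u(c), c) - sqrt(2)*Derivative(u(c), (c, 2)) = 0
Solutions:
 u(c) = C1 + C2*erfi(2^(1/4)*c)


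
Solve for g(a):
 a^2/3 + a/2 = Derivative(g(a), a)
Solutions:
 g(a) = C1 + a^3/9 + a^2/4


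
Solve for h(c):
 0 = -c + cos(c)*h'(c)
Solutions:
 h(c) = C1 + Integral(c/cos(c), c)


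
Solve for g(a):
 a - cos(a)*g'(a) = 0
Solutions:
 g(a) = C1 + Integral(a/cos(a), a)


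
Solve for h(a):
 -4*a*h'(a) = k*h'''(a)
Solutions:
 h(a) = C1 + Integral(C2*airyai(2^(2/3)*a*(-1/k)^(1/3)) + C3*airybi(2^(2/3)*a*(-1/k)^(1/3)), a)


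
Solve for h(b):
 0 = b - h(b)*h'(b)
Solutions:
 h(b) = -sqrt(C1 + b^2)
 h(b) = sqrt(C1 + b^2)


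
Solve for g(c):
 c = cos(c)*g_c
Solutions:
 g(c) = C1 + Integral(c/cos(c), c)


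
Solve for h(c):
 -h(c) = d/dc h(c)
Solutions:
 h(c) = C1*exp(-c)


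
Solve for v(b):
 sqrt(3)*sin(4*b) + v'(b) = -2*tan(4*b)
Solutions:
 v(b) = C1 + log(cos(4*b))/2 + sqrt(3)*cos(4*b)/4


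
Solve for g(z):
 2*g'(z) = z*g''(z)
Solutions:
 g(z) = C1 + C2*z^3


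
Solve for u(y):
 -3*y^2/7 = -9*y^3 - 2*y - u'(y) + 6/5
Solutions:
 u(y) = C1 - 9*y^4/4 + y^3/7 - y^2 + 6*y/5


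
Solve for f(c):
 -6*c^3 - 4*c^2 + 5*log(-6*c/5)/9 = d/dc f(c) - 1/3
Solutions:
 f(c) = C1 - 3*c^4/2 - 4*c^3/3 + 5*c*log(-c)/9 + c*(-5*log(5) - 2 + 5*log(6))/9


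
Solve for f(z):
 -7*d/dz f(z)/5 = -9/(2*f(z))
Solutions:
 f(z) = -sqrt(C1 + 315*z)/7
 f(z) = sqrt(C1 + 315*z)/7


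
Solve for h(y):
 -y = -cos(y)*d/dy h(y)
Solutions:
 h(y) = C1 + Integral(y/cos(y), y)


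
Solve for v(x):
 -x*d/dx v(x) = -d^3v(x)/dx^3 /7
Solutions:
 v(x) = C1 + Integral(C2*airyai(7^(1/3)*x) + C3*airybi(7^(1/3)*x), x)


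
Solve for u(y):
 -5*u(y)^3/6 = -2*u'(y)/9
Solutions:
 u(y) = -sqrt(2)*sqrt(-1/(C1 + 15*y))
 u(y) = sqrt(2)*sqrt(-1/(C1 + 15*y))


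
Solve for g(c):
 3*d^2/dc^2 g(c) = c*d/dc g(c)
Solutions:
 g(c) = C1 + C2*erfi(sqrt(6)*c/6)


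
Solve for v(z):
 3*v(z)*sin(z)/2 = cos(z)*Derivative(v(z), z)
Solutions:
 v(z) = C1/cos(z)^(3/2)


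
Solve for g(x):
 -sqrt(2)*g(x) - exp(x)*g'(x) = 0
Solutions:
 g(x) = C1*exp(sqrt(2)*exp(-x))


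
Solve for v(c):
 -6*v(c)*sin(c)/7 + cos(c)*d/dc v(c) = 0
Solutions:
 v(c) = C1/cos(c)^(6/7)


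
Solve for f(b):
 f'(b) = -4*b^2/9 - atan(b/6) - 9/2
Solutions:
 f(b) = C1 - 4*b^3/27 - b*atan(b/6) - 9*b/2 + 3*log(b^2 + 36)


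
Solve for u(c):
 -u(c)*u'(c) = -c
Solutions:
 u(c) = -sqrt(C1 + c^2)
 u(c) = sqrt(C1 + c^2)


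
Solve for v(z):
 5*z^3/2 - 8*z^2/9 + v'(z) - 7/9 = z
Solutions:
 v(z) = C1 - 5*z^4/8 + 8*z^3/27 + z^2/2 + 7*z/9


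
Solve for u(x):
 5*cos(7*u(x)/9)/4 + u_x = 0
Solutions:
 5*x/4 - 9*log(sin(7*u(x)/9) - 1)/14 + 9*log(sin(7*u(x)/9) + 1)/14 = C1


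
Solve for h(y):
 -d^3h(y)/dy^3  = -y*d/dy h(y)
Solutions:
 h(y) = C1 + Integral(C2*airyai(y) + C3*airybi(y), y)


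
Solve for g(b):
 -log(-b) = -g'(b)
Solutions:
 g(b) = C1 + b*log(-b) - b


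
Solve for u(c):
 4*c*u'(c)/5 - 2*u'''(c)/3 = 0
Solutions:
 u(c) = C1 + Integral(C2*airyai(5^(2/3)*6^(1/3)*c/5) + C3*airybi(5^(2/3)*6^(1/3)*c/5), c)


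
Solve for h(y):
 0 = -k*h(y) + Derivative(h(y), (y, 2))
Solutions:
 h(y) = C1*exp(-sqrt(k)*y) + C2*exp(sqrt(k)*y)


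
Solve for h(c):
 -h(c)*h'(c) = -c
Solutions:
 h(c) = -sqrt(C1 + c^2)
 h(c) = sqrt(C1 + c^2)


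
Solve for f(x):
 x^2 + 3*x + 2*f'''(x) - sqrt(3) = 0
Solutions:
 f(x) = C1 + C2*x + C3*x^2 - x^5/120 - x^4/16 + sqrt(3)*x^3/12


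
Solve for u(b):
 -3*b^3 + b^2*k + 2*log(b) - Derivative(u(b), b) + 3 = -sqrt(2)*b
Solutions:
 u(b) = C1 - 3*b^4/4 + b^3*k/3 + sqrt(2)*b^2/2 + 2*b*log(b) + b


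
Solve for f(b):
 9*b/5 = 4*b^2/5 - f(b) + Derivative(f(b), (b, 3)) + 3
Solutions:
 f(b) = C3*exp(b) + 4*b^2/5 - 9*b/5 + (C1*sin(sqrt(3)*b/2) + C2*cos(sqrt(3)*b/2))*exp(-b/2) + 3


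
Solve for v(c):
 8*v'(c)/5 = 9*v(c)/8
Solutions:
 v(c) = C1*exp(45*c/64)


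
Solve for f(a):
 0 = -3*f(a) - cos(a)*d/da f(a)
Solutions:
 f(a) = C1*(sin(a) - 1)^(3/2)/(sin(a) + 1)^(3/2)


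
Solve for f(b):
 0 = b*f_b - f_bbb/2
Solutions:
 f(b) = C1 + Integral(C2*airyai(2^(1/3)*b) + C3*airybi(2^(1/3)*b), b)


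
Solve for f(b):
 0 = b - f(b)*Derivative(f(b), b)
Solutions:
 f(b) = -sqrt(C1 + b^2)
 f(b) = sqrt(C1 + b^2)


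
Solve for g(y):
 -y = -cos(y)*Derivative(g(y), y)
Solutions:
 g(y) = C1 + Integral(y/cos(y), y)


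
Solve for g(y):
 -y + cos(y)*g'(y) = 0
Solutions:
 g(y) = C1 + Integral(y/cos(y), y)


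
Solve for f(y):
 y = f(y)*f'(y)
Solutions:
 f(y) = -sqrt(C1 + y^2)
 f(y) = sqrt(C1 + y^2)


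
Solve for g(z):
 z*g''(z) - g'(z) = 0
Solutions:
 g(z) = C1 + C2*z^2


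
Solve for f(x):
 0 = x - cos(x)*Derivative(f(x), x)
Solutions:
 f(x) = C1 + Integral(x/cos(x), x)


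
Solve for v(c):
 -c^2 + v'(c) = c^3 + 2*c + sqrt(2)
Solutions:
 v(c) = C1 + c^4/4 + c^3/3 + c^2 + sqrt(2)*c


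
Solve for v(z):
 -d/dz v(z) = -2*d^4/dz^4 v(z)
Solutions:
 v(z) = C1 + C4*exp(2^(2/3)*z/2) + (C2*sin(2^(2/3)*sqrt(3)*z/4) + C3*cos(2^(2/3)*sqrt(3)*z/4))*exp(-2^(2/3)*z/4)


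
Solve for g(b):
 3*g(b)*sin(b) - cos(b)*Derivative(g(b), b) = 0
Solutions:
 g(b) = C1/cos(b)^3


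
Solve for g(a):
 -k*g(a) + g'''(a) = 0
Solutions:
 g(a) = C1*exp(a*k^(1/3)) + C2*exp(a*k^(1/3)*(-1 + sqrt(3)*I)/2) + C3*exp(-a*k^(1/3)*(1 + sqrt(3)*I)/2)


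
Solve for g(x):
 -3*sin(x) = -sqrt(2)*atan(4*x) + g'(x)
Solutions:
 g(x) = C1 + sqrt(2)*(x*atan(4*x) - log(16*x^2 + 1)/8) + 3*cos(x)


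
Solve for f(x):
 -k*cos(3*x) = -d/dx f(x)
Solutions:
 f(x) = C1 + k*sin(3*x)/3


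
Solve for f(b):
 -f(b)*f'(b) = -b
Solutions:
 f(b) = -sqrt(C1 + b^2)
 f(b) = sqrt(C1 + b^2)


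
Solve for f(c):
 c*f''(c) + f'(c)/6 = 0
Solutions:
 f(c) = C1 + C2*c^(5/6)


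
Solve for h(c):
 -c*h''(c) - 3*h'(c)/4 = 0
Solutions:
 h(c) = C1 + C2*c^(1/4)


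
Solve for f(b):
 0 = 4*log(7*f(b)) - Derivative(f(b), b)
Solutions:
 -Integral(1/(log(_y) + log(7)), (_y, f(b)))/4 = C1 - b


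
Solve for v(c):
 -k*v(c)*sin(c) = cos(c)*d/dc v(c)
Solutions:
 v(c) = C1*exp(k*log(cos(c)))


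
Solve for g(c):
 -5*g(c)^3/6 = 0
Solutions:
 g(c) = 0


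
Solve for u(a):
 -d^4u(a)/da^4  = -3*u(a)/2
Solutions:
 u(a) = C1*exp(-2^(3/4)*3^(1/4)*a/2) + C2*exp(2^(3/4)*3^(1/4)*a/2) + C3*sin(2^(3/4)*3^(1/4)*a/2) + C4*cos(2^(3/4)*3^(1/4)*a/2)


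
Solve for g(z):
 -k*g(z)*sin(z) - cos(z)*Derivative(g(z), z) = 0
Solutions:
 g(z) = C1*exp(k*log(cos(z)))


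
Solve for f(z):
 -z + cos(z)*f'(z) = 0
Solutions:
 f(z) = C1 + Integral(z/cos(z), z)


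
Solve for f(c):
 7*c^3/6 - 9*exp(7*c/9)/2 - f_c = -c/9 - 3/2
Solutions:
 f(c) = C1 + 7*c^4/24 + c^2/18 + 3*c/2 - 81*exp(7*c/9)/14


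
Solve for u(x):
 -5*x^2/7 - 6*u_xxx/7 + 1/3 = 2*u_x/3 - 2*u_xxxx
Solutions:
 u(x) = C1 + C2*exp(x*(-6^(2/3)*(7*sqrt(2485) + 349)^(1/3) - 6*6^(1/3)/(7*sqrt(2485) + 349)^(1/3) + 12)/84)*sin(2^(1/3)*3^(1/6)*x*(-2^(1/3)*(7*sqrt(2485) + 349)^(1/3) + 2*3^(2/3)/(7*sqrt(2485) + 349)^(1/3))/28) + C3*exp(x*(-6^(2/3)*(7*sqrt(2485) + 349)^(1/3) - 6*6^(1/3)/(7*sqrt(2485) + 349)^(1/3) + 12)/84)*cos(2^(1/3)*3^(1/6)*x*(-2^(1/3)*(7*sqrt(2485) + 349)^(1/3) + 2*3^(2/3)/(7*sqrt(2485) + 349)^(1/3))/28) + C4*exp(x*(6*6^(1/3)/(7*sqrt(2485) + 349)^(1/3) + 6 + 6^(2/3)*(7*sqrt(2485) + 349)^(1/3))/42) - 5*x^3/14 + 319*x/98


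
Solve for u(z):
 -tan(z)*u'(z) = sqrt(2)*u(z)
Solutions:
 u(z) = C1/sin(z)^(sqrt(2))


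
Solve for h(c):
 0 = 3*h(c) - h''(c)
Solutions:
 h(c) = C1*exp(-sqrt(3)*c) + C2*exp(sqrt(3)*c)


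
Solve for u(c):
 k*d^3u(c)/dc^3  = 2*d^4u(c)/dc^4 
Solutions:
 u(c) = C1 + C2*c + C3*c^2 + C4*exp(c*k/2)


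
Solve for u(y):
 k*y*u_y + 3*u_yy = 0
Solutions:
 u(y) = Piecewise((-sqrt(6)*sqrt(pi)*C1*erf(sqrt(6)*sqrt(k)*y/6)/(2*sqrt(k)) - C2, (k > 0) | (k < 0)), (-C1*y - C2, True))


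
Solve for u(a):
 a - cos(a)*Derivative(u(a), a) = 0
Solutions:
 u(a) = C1 + Integral(a/cos(a), a)


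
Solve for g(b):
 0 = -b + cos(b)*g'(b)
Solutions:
 g(b) = C1 + Integral(b/cos(b), b)


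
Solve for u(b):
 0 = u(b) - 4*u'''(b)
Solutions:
 u(b) = C3*exp(2^(1/3)*b/2) + (C1*sin(2^(1/3)*sqrt(3)*b/4) + C2*cos(2^(1/3)*sqrt(3)*b/4))*exp(-2^(1/3)*b/4)


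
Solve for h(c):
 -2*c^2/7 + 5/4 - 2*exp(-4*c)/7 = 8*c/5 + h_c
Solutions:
 h(c) = C1 - 2*c^3/21 - 4*c^2/5 + 5*c/4 + exp(-4*c)/14


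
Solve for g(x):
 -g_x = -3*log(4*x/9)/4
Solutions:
 g(x) = C1 + 3*x*log(x)/4 - 3*x*log(3)/2 - 3*x/4 + 3*x*log(2)/2


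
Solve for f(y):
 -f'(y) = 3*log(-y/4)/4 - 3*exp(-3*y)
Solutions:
 f(y) = C1 - 3*y*log(-y)/4 + 3*y*(1 + 2*log(2))/4 - exp(-3*y)


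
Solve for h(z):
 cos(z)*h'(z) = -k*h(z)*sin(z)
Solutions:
 h(z) = C1*exp(k*log(cos(z)))


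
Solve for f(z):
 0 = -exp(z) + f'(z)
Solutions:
 f(z) = C1 + exp(z)


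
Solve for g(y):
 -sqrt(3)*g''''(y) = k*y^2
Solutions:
 g(y) = C1 + C2*y + C3*y^2 + C4*y^3 - sqrt(3)*k*y^6/1080


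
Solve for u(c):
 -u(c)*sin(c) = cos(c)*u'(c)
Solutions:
 u(c) = C1*cos(c)


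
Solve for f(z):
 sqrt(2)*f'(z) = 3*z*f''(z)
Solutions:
 f(z) = C1 + C2*z^(sqrt(2)/3 + 1)


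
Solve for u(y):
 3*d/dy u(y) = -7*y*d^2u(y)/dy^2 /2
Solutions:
 u(y) = C1 + C2*y^(1/7)


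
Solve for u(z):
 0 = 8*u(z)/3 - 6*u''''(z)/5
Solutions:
 u(z) = C1*exp(-5^(1/4)*sqrt(6)*z/3) + C2*exp(5^(1/4)*sqrt(6)*z/3) + C3*sin(5^(1/4)*sqrt(6)*z/3) + C4*cos(5^(1/4)*sqrt(6)*z/3)


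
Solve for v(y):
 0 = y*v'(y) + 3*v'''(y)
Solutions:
 v(y) = C1 + Integral(C2*airyai(-3^(2/3)*y/3) + C3*airybi(-3^(2/3)*y/3), y)


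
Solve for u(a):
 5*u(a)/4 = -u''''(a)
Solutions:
 u(a) = (C1*sin(5^(1/4)*a/2) + C2*cos(5^(1/4)*a/2))*exp(-5^(1/4)*a/2) + (C3*sin(5^(1/4)*a/2) + C4*cos(5^(1/4)*a/2))*exp(5^(1/4)*a/2)


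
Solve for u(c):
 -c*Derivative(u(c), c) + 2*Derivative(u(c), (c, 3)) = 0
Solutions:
 u(c) = C1 + Integral(C2*airyai(2^(2/3)*c/2) + C3*airybi(2^(2/3)*c/2), c)


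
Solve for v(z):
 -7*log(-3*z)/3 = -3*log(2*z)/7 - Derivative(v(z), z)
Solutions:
 v(z) = C1 + 40*z*log(z)/21 + z*(-40 - 9*log(2) + 49*log(3) + 49*I*pi)/21


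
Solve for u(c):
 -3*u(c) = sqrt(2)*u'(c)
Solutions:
 u(c) = C1*exp(-3*sqrt(2)*c/2)


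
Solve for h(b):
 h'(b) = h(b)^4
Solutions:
 h(b) = (-1/(C1 + 3*b))^(1/3)
 h(b) = (-1/(C1 + b))^(1/3)*(-3^(2/3) - 3*3^(1/6)*I)/6
 h(b) = (-1/(C1 + b))^(1/3)*(-3^(2/3) + 3*3^(1/6)*I)/6


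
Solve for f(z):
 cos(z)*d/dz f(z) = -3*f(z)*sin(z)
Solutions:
 f(z) = C1*cos(z)^3


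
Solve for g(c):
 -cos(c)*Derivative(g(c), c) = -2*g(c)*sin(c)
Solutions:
 g(c) = C1/cos(c)^2


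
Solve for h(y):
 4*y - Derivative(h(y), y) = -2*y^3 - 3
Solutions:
 h(y) = C1 + y^4/2 + 2*y^2 + 3*y


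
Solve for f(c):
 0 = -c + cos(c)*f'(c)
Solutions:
 f(c) = C1 + Integral(c/cos(c), c)


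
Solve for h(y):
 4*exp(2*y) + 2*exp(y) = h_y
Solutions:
 h(y) = C1 + 2*exp(2*y) + 2*exp(y)


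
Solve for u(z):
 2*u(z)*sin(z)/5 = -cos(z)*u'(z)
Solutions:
 u(z) = C1*cos(z)^(2/5)


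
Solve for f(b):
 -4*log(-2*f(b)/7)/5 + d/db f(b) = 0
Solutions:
 -5*Integral(1/(log(-_y) - log(7) + log(2)), (_y, f(b)))/4 = C1 - b


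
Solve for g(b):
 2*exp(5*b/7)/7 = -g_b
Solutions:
 g(b) = C1 - 2*exp(5*b/7)/5


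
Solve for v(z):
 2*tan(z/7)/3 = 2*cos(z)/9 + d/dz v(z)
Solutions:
 v(z) = C1 - 14*log(cos(z/7))/3 - 2*sin(z)/9


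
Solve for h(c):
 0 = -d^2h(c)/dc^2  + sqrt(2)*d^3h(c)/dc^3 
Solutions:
 h(c) = C1 + C2*c + C3*exp(sqrt(2)*c/2)


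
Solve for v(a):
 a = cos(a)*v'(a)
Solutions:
 v(a) = C1 + Integral(a/cos(a), a)


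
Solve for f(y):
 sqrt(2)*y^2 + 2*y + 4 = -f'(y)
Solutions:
 f(y) = C1 - sqrt(2)*y^3/3 - y^2 - 4*y


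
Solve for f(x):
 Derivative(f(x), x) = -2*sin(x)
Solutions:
 f(x) = C1 + 2*cos(x)


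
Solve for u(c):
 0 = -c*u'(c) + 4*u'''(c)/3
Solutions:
 u(c) = C1 + Integral(C2*airyai(6^(1/3)*c/2) + C3*airybi(6^(1/3)*c/2), c)


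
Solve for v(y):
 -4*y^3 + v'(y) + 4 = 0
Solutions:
 v(y) = C1 + y^4 - 4*y


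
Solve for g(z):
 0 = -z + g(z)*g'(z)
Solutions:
 g(z) = -sqrt(C1 + z^2)
 g(z) = sqrt(C1 + z^2)


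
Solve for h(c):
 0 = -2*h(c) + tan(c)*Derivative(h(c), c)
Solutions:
 h(c) = C1*sin(c)^2


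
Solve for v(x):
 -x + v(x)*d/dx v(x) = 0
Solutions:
 v(x) = -sqrt(C1 + x^2)
 v(x) = sqrt(C1 + x^2)


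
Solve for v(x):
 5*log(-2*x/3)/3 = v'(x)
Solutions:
 v(x) = C1 + 5*x*log(-x)/3 + 5*x*(-log(3) - 1 + log(2))/3


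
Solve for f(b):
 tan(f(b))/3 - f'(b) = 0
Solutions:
 f(b) = pi - asin(C1*exp(b/3))
 f(b) = asin(C1*exp(b/3))


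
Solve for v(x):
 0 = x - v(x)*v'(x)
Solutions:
 v(x) = -sqrt(C1 + x^2)
 v(x) = sqrt(C1 + x^2)


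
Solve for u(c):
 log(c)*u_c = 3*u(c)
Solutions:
 u(c) = C1*exp(3*li(c))


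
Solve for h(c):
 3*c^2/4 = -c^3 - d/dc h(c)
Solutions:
 h(c) = C1 - c^4/4 - c^3/4


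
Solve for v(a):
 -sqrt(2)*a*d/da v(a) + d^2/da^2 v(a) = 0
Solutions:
 v(a) = C1 + C2*erfi(2^(3/4)*a/2)


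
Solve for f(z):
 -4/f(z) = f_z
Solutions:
 f(z) = -sqrt(C1 - 8*z)
 f(z) = sqrt(C1 - 8*z)


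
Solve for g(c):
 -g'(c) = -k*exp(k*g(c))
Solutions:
 g(c) = Piecewise((log(-1/(C1*k + c*k^2))/k, Ne(k, 0)), (nan, True))
 g(c) = Piecewise((C1 + c*k, Eq(k, 0)), (nan, True))


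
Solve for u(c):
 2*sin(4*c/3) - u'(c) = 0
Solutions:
 u(c) = C1 - 3*cos(4*c/3)/2


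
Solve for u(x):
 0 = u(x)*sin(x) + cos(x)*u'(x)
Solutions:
 u(x) = C1*cos(x)


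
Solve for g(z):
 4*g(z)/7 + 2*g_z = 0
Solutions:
 g(z) = C1*exp(-2*z/7)


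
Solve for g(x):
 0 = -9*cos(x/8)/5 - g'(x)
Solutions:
 g(x) = C1 - 72*sin(x/8)/5


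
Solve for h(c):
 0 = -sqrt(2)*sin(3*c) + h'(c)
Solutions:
 h(c) = C1 - sqrt(2)*cos(3*c)/3


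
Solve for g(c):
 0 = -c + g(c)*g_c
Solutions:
 g(c) = -sqrt(C1 + c^2)
 g(c) = sqrt(C1 + c^2)


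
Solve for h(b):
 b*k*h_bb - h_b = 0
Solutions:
 h(b) = C1 + b^(((re(k) + 1)*re(k) + im(k)^2)/(re(k)^2 + im(k)^2))*(C2*sin(log(b)*Abs(im(k))/(re(k)^2 + im(k)^2)) + C3*cos(log(b)*im(k)/(re(k)^2 + im(k)^2)))


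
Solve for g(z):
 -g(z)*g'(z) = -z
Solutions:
 g(z) = -sqrt(C1 + z^2)
 g(z) = sqrt(C1 + z^2)


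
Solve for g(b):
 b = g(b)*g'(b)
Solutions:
 g(b) = -sqrt(C1 + b^2)
 g(b) = sqrt(C1 + b^2)


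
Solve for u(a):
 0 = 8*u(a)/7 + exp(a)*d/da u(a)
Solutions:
 u(a) = C1*exp(8*exp(-a)/7)


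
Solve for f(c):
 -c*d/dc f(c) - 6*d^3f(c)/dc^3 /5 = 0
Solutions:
 f(c) = C1 + Integral(C2*airyai(-5^(1/3)*6^(2/3)*c/6) + C3*airybi(-5^(1/3)*6^(2/3)*c/6), c)


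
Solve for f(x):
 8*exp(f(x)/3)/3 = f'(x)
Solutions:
 f(x) = 3*log(-1/(C1 + 8*x)) + 6*log(3)


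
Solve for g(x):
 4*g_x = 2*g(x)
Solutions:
 g(x) = C1*exp(x/2)


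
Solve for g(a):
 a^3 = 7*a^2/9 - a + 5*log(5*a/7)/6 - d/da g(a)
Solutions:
 g(a) = C1 - a^4/4 + 7*a^3/27 - a^2/2 + 5*a*log(a)/6 - 5*a*log(7)/6 - 5*a/6 + 5*a*log(5)/6


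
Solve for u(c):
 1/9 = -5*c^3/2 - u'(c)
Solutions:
 u(c) = C1 - 5*c^4/8 - c/9


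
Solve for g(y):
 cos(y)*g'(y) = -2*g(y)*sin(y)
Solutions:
 g(y) = C1*cos(y)^2


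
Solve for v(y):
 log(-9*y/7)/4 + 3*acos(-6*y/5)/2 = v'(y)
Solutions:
 v(y) = C1 + y*log(-y)/4 + 3*y*acos(-6*y/5)/2 - y*log(7)/4 - y/4 + y*log(3)/2 + sqrt(25 - 36*y^2)/4


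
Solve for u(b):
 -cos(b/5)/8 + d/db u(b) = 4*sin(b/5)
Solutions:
 u(b) = C1 + 5*sin(b/5)/8 - 20*cos(b/5)


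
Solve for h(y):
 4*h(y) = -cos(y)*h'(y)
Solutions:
 h(y) = C1*(sin(y)^2 - 2*sin(y) + 1)/(sin(y)^2 + 2*sin(y) + 1)


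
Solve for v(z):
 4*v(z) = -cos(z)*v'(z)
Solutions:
 v(z) = C1*(sin(z)^2 - 2*sin(z) + 1)/(sin(z)^2 + 2*sin(z) + 1)


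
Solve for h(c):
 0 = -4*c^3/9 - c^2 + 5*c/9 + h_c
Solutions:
 h(c) = C1 + c^4/9 + c^3/3 - 5*c^2/18


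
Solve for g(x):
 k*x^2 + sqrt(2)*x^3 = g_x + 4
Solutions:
 g(x) = C1 + k*x^3/3 + sqrt(2)*x^4/4 - 4*x


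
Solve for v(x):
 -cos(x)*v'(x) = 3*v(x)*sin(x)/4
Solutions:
 v(x) = C1*cos(x)^(3/4)


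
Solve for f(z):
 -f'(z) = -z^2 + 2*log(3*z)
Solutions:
 f(z) = C1 + z^3/3 - 2*z*log(z) - z*log(9) + 2*z


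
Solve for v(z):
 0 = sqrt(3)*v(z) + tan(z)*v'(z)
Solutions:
 v(z) = C1/sin(z)^(sqrt(3))


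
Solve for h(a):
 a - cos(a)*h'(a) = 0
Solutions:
 h(a) = C1 + Integral(a/cos(a), a)


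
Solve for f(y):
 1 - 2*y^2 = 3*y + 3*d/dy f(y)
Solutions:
 f(y) = C1 - 2*y^3/9 - y^2/2 + y/3


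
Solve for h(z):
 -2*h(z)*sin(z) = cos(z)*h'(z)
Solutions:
 h(z) = C1*cos(z)^2


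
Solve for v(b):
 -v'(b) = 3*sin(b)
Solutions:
 v(b) = C1 + 3*cos(b)


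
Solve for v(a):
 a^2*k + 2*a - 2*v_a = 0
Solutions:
 v(a) = C1 + a^3*k/6 + a^2/2


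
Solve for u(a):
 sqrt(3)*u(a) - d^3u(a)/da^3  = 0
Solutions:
 u(a) = C3*exp(3^(1/6)*a) + (C1*sin(3^(2/3)*a/2) + C2*cos(3^(2/3)*a/2))*exp(-3^(1/6)*a/2)


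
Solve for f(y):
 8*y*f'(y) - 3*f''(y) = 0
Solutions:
 f(y) = C1 + C2*erfi(2*sqrt(3)*y/3)


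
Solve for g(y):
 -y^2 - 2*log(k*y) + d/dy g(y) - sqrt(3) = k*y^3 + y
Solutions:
 g(y) = C1 + k*y^4/4 + y^3/3 + y^2/2 + 2*y*log(k*y) + y*(-2 + sqrt(3))


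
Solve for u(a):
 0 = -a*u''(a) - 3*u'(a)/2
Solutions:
 u(a) = C1 + C2/sqrt(a)


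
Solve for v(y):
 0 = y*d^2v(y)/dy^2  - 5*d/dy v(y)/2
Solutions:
 v(y) = C1 + C2*y^(7/2)


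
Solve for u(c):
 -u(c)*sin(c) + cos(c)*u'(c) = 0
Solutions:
 u(c) = C1/cos(c)


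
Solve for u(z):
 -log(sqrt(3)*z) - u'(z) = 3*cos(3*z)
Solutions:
 u(z) = C1 - z*log(z) - z*log(3)/2 + z - sin(3*z)


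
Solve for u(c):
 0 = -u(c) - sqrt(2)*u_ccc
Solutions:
 u(c) = C3*exp(-2^(5/6)*c/2) + (C1*sin(2^(5/6)*sqrt(3)*c/4) + C2*cos(2^(5/6)*sqrt(3)*c/4))*exp(2^(5/6)*c/4)


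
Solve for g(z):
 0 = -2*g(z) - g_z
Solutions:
 g(z) = C1*exp(-2*z)


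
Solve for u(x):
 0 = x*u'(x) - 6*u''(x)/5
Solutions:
 u(x) = C1 + C2*erfi(sqrt(15)*x/6)


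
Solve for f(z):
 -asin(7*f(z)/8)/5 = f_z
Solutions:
 Integral(1/asin(7*_y/8), (_y, f(z))) = C1 - z/5


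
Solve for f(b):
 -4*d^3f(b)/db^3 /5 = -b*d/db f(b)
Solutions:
 f(b) = C1 + Integral(C2*airyai(10^(1/3)*b/2) + C3*airybi(10^(1/3)*b/2), b)


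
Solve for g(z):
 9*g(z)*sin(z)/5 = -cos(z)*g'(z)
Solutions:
 g(z) = C1*cos(z)^(9/5)


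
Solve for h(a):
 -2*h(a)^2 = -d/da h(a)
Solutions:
 h(a) = -1/(C1 + 2*a)


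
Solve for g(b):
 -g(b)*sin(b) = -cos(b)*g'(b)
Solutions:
 g(b) = C1/cos(b)


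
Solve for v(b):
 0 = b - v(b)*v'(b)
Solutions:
 v(b) = -sqrt(C1 + b^2)
 v(b) = sqrt(C1 + b^2)


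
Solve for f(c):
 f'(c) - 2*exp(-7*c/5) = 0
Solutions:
 f(c) = C1 - 10*exp(-7*c/5)/7


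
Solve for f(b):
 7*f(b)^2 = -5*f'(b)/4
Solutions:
 f(b) = 5/(C1 + 28*b)


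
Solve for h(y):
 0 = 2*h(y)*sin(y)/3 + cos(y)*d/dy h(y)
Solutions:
 h(y) = C1*cos(y)^(2/3)


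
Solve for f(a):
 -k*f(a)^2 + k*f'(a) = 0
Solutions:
 f(a) = -1/(C1 + a)


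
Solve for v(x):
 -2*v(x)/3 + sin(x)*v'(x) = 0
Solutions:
 v(x) = C1*(cos(x) - 1)^(1/3)/(cos(x) + 1)^(1/3)


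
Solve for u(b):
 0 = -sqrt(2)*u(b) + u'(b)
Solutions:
 u(b) = C1*exp(sqrt(2)*b)


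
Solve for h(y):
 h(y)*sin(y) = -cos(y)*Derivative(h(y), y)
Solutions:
 h(y) = C1*cos(y)


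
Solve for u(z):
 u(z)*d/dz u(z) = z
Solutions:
 u(z) = -sqrt(C1 + z^2)
 u(z) = sqrt(C1 + z^2)


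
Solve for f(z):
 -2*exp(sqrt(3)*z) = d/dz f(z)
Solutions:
 f(z) = C1 - 2*sqrt(3)*exp(sqrt(3)*z)/3


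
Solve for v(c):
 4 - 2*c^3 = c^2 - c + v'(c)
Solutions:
 v(c) = C1 - c^4/2 - c^3/3 + c^2/2 + 4*c


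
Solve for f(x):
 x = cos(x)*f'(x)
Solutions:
 f(x) = C1 + Integral(x/cos(x), x)


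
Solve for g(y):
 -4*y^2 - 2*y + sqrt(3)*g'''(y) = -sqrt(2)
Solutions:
 g(y) = C1 + C2*y + C3*y^2 + sqrt(3)*y^5/45 + sqrt(3)*y^4/36 - sqrt(6)*y^3/18


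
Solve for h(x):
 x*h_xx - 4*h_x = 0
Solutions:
 h(x) = C1 + C2*x^5


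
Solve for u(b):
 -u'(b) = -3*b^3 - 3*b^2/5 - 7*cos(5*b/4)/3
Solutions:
 u(b) = C1 + 3*b^4/4 + b^3/5 + 28*sin(5*b/4)/15


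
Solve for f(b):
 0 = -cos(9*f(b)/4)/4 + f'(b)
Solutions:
 -b/4 - 2*log(sin(9*f(b)/4) - 1)/9 + 2*log(sin(9*f(b)/4) + 1)/9 = C1


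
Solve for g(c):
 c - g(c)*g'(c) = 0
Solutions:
 g(c) = -sqrt(C1 + c^2)
 g(c) = sqrt(C1 + c^2)


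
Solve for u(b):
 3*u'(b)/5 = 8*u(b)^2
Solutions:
 u(b) = -3/(C1 + 40*b)


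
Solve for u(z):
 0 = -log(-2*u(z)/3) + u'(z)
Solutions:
 -Integral(1/(log(-_y) - log(3) + log(2)), (_y, u(z))) = C1 - z


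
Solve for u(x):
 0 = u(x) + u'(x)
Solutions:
 u(x) = C1*exp(-x)


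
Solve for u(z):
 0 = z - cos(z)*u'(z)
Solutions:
 u(z) = C1 + Integral(z/cos(z), z)


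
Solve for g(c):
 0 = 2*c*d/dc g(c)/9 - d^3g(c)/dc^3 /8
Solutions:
 g(c) = C1 + Integral(C2*airyai(2*6^(1/3)*c/3) + C3*airybi(2*6^(1/3)*c/3), c)


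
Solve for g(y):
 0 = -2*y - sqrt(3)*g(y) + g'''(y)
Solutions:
 g(y) = C3*exp(3^(1/6)*y) - 2*sqrt(3)*y/3 + (C1*sin(3^(2/3)*y/2) + C2*cos(3^(2/3)*y/2))*exp(-3^(1/6)*y/2)


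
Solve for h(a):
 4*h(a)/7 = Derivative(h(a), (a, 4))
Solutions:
 h(a) = C1*exp(-sqrt(2)*7^(3/4)*a/7) + C2*exp(sqrt(2)*7^(3/4)*a/7) + C3*sin(sqrt(2)*7^(3/4)*a/7) + C4*cos(sqrt(2)*7^(3/4)*a/7)


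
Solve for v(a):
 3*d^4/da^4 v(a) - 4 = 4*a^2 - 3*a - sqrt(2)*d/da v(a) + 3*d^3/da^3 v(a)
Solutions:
 v(a) = C1 + C2*exp(a*((-1 + sqrt(-4 + (-2 + 9*sqrt(2))^2)/2 + 9*sqrt(2)/2)^(-1/3) + 2 + (-1 + sqrt(-4 + (-2 + 9*sqrt(2))^2)/2 + 9*sqrt(2)/2)^(1/3))/6)*sin(sqrt(3)*a*(-(-1 + sqrt(-4 + (-2 + 9*sqrt(2))^2)/2 + 9*sqrt(2)/2)^(1/3) + (-1 + sqrt(-4 + (-2 + 9*sqrt(2))^2)/2 + 9*sqrt(2)/2)^(-1/3))/6) + C3*exp(a*((-1 + sqrt(-4 + (-2 + 9*sqrt(2))^2)/2 + 9*sqrt(2)/2)^(-1/3) + 2 + (-1 + sqrt(-4 + (-2 + 9*sqrt(2))^2)/2 + 9*sqrt(2)/2)^(1/3))/6)*cos(sqrt(3)*a*(-(-1 + sqrt(-4 + (-2 + 9*sqrt(2))^2)/2 + 9*sqrt(2)/2)^(1/3) + (-1 + sqrt(-4 + (-2 + 9*sqrt(2))^2)/2 + 9*sqrt(2)/2)^(-1/3))/6) + C4*exp(a*(-(-1 + sqrt(-4 + (-2 + 9*sqrt(2))^2)/2 + 9*sqrt(2)/2)^(1/3) - 1/(-1 + sqrt(-4 + (-2 + 9*sqrt(2))^2)/2 + 9*sqrt(2)/2)^(1/3) + 1)/3) + 2*sqrt(2)*a^3/3 - 3*sqrt(2)*a^2/4 + 2*sqrt(2)*a + 12*a


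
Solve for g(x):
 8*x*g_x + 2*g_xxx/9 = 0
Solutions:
 g(x) = C1 + Integral(C2*airyai(-6^(2/3)*x) + C3*airybi(-6^(2/3)*x), x)


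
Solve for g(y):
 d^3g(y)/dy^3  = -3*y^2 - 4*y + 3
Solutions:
 g(y) = C1 + C2*y + C3*y^2 - y^5/20 - y^4/6 + y^3/2


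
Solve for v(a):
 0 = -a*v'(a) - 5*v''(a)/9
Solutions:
 v(a) = C1 + C2*erf(3*sqrt(10)*a/10)


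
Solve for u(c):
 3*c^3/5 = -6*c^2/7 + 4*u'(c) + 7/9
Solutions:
 u(c) = C1 + 3*c^4/80 + c^3/14 - 7*c/36


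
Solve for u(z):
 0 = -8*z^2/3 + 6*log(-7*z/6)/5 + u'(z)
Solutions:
 u(z) = C1 + 8*z^3/9 - 6*z*log(-z)/5 + 6*z*(-log(7) + 1 + log(6))/5


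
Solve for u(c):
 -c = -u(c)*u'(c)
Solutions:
 u(c) = -sqrt(C1 + c^2)
 u(c) = sqrt(C1 + c^2)


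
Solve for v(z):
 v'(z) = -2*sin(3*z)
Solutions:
 v(z) = C1 + 2*cos(3*z)/3


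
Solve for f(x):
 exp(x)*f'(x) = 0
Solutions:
 f(x) = C1


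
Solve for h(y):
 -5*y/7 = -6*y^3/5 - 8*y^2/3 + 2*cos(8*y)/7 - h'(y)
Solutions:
 h(y) = C1 - 3*y^4/10 - 8*y^3/9 + 5*y^2/14 + sin(8*y)/28


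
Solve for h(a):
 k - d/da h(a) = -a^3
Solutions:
 h(a) = C1 + a^4/4 + a*k


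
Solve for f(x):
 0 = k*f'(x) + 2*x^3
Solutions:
 f(x) = C1 - x^4/(2*k)
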